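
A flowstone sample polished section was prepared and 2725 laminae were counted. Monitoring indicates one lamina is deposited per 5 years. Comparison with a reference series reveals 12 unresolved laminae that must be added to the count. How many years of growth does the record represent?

True lamina count = 2725 + 12 = 2737.
At 5 years per lamina, 2737 × 5 = 13685 years.

13685 yr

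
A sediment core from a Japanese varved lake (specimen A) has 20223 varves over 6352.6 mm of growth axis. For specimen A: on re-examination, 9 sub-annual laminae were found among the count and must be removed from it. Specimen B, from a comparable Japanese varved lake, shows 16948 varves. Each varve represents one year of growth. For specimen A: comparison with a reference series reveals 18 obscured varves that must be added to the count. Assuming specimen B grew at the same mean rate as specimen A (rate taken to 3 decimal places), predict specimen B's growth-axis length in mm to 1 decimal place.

5321.7 mm

Specimen A: after corrections the count is 20223 − 9 + 18 = 20232 varves.
A: Extension rate ≈ 6352.6 / 20232 = 0.314 mm/yr.
Length of B = 0.314 × 16948 = 5321.7 mm.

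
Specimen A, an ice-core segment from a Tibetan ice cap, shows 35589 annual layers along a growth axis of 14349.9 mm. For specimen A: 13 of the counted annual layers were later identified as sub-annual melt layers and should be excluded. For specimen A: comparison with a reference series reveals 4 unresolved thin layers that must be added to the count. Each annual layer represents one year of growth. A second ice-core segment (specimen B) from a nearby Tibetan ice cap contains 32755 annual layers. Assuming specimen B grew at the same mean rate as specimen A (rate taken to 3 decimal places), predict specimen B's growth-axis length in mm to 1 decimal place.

13200.3 mm

Specimen A: after corrections the count is 35589 − 13 + 4 = 35580 annual layers.
A: Mean rate = 14349.9 mm / 35580 years ≈ 0.403 mm/year.
Length of B = 0.403 × 32755 = 13200.3 mm.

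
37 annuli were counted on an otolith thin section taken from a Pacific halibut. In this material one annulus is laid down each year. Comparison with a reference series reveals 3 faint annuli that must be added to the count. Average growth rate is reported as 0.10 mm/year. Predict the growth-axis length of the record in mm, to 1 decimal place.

Adjusted count: 37 + 3 = 40 annuli.
Length ≈ 0.10 × 40 = 4.0 mm.

4.0 mm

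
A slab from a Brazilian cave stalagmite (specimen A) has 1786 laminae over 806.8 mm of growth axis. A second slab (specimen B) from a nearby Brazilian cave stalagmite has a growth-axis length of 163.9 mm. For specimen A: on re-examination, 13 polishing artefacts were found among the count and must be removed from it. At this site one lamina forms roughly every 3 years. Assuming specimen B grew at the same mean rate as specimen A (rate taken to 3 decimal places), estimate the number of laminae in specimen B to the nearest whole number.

359 laminae

Specimen A: adjusted count: 1786 − 13 = 1773 laminae.
Specimen A: multiplying by 3 years per lamina: 1773 × 3 = 5319 years.
A: 806.8 mm over 5319 years gives 806.8 / 5319 ≈ 0.152 mm per year.
B spans 163.9 / 0.152 = 1078.29 years; at 3 years per lamina that is 1078.29 / 3 ≈ 359 laminae.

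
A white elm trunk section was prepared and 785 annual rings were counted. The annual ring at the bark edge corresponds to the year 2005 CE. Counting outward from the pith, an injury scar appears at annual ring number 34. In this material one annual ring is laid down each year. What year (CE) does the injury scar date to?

785 − 34 = 751 annual rings lie beyond the injury scar toward the bark edge.
Counting back 751 years from 2005 CE places the injury scar in 2005 − 751 = 1254 CE.

1254 CE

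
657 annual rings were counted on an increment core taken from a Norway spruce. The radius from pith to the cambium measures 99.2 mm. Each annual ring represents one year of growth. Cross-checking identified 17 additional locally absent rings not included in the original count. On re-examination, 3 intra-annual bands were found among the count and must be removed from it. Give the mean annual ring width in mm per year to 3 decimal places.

0.148 mm per year

After corrections the count is 657 − 3 + 17 = 671 annual rings.
Mean rate = 99.2 mm / 671 years ≈ 0.148 mm per year.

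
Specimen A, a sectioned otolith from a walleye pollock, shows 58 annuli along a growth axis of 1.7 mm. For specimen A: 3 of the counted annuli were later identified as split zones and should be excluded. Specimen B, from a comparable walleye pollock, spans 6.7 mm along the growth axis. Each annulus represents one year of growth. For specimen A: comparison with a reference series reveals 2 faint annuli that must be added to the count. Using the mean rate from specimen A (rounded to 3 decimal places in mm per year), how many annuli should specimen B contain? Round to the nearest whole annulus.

Specimen A: adjusted count: 58 − 3 + 2 = 57 annuli.
A: 1.7 mm over 57 years gives 1.7 / 57 ≈ 0.030 mm/year.
B spans 6.7 / 0.030 = 223.33 years ≈ 223 annuli.

223 annuli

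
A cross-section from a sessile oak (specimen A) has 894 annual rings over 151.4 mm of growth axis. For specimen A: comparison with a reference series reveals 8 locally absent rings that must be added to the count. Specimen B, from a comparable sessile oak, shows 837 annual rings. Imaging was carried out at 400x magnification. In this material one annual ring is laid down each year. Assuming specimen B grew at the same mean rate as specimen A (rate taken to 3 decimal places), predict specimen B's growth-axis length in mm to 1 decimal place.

Specimen A: after corrections the count is 894 + 8 = 902 annual rings.
A: Mean rate = 151.4 mm / 902 years ≈ 0.168 mm/yr.
B's length ≈ 0.168 × 837 = 140.6 mm.

140.6 mm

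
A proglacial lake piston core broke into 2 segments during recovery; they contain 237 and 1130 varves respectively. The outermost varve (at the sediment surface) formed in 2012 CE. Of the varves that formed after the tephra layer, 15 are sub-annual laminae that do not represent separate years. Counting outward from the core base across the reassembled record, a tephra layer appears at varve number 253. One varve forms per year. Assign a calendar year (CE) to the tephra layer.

913 CE

Total varves = 237 + 1130 = 1367.
Between varve 253 and the sediment surface there are 1367 − 253 = 1114 varves.
Excluding 15 false varves: 1114 − 15 = 1099.
The varve at the sediment surface is 2012 CE, so the tephra layer dates to 2012 − 1099 = 913 CE.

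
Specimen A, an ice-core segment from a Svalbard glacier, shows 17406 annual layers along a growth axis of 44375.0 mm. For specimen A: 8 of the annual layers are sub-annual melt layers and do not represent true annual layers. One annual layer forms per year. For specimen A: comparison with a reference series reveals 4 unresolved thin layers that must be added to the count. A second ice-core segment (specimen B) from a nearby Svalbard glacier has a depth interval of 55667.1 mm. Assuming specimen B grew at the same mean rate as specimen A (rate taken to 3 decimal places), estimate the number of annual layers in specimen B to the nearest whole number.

21830 annual layers

Specimen A: after corrections the count is 17406 − 8 + 4 = 17402 annual layers.
A: 44375.0 mm over 17402 years gives 44375.0 / 17402 ≈ 2.550 mm/year.
For B, 55667.1 / 2.550 = 21830.24 years ≈ 21830 annual layers.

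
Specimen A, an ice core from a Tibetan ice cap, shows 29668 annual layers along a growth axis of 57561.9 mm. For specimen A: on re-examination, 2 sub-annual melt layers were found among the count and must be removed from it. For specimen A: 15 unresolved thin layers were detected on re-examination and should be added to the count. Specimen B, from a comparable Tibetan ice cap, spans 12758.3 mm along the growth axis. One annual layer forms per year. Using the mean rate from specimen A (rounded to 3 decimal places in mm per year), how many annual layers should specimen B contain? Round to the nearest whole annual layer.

Specimen A: adjusted count: 29668 − 2 + 15 = 29681 annual layers.
A: Extension rate ≈ 57561.9 / 29681 = 1.939 mm/year.
For B, 12758.3 / 1.939 = 6579.83 years ≈ 6580 annual layers.

6580 annual layers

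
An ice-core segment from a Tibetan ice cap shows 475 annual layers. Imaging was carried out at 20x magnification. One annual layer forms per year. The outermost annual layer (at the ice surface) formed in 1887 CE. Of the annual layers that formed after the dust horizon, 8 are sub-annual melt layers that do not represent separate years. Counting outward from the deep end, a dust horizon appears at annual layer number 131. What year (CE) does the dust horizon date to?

The dust horizon sits at annual layer 131 from the deep end, so 475 − 131 = 344 annual layers formed after it.
Excluding 8 false annual layers: 344 − 8 = 336.
1887 − 336 = 1551 CE.

1551 CE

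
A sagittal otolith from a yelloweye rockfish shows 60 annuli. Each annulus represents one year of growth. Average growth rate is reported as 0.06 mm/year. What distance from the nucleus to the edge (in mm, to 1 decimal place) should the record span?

3.6 mm

60 years of growth are recorded.
Predicted length = 0.06 mm/year × 60 years = 3.6 mm.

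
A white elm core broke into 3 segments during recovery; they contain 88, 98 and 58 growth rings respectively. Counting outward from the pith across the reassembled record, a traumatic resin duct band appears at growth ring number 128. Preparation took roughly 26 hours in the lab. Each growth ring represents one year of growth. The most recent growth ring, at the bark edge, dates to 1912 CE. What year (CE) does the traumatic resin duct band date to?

1796 CE

Total growth rings = 88 + 98 + 58 = 244.
244 − 128 = 116 growth rings lie beyond the traumatic resin duct band toward the bark edge.
1912 − 116 = 1796 CE.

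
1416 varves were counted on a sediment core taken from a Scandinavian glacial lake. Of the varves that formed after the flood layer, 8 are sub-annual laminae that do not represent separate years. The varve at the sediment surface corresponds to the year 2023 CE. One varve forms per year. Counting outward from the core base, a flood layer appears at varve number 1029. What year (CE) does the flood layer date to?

1644 CE

1416 − 1029 = 387 varves lie beyond the flood layer toward the sediment surface.
387 − 8 false = 379 true varves after the flood layer.
The varve at the sediment surface is 2023 CE, so the flood layer dates to 2023 − 379 = 1644 CE.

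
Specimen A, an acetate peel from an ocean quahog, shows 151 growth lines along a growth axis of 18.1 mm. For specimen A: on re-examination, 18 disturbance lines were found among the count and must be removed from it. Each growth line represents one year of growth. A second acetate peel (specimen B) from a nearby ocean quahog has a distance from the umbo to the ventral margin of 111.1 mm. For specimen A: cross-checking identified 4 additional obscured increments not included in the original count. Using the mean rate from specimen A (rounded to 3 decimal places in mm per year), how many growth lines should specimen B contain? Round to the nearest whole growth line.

842 growth lines

Specimen A: adjusted count: 151 − 18 + 4 = 137 growth lines.
A: 18.1 mm over 137 years gives 18.1 / 137 ≈ 0.132 mm/yr.
For B, 111.1 / 0.132 = 841.67 years ≈ 842 growth lines.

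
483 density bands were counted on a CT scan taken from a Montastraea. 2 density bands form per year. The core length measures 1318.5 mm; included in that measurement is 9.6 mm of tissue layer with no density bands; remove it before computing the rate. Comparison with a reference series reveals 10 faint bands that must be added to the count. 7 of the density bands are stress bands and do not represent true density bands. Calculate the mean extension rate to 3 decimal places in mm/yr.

5.386 mm/yr

Adjusted count: 483 − 7 + 10 = 486 density bands.
486 density bands at 2 per year is 486 / 2 = 243 years.
Net length = 1318.5 − 9.6 = 1308.9 mm.
Mean rate = 1308.9 mm / 243 years ≈ 5.386 mm/yr.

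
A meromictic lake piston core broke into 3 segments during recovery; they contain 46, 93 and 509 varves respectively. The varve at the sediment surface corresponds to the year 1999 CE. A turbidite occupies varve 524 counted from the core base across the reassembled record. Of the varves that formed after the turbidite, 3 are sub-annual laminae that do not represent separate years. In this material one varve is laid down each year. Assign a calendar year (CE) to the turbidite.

1878 CE

Total varves = 46 + 93 + 509 = 648.
The turbidite sits at varve 524 from the core base, so 648 − 524 = 124 varves formed after it.
124 − 3 false = 121 true varves after the turbidite.
1999 − 121 = 1878 CE.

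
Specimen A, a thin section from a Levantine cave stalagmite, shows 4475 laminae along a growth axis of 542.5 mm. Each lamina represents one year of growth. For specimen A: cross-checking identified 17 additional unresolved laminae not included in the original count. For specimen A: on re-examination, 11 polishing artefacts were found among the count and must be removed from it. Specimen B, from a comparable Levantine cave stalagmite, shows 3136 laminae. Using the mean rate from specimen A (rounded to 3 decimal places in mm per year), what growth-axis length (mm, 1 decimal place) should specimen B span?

379.5 mm

Specimen A: true lamina count = 4475 − 11 + 17 = 4481.
A: Mean rate = 542.5 mm / 4481 years ≈ 0.121 mm per year.
B's length ≈ 0.121 × 3136 = 379.5 mm.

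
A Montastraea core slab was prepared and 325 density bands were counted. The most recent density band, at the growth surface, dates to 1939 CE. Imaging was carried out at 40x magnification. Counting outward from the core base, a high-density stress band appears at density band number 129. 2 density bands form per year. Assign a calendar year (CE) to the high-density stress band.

1841 CE

325 − 129 = 196 density bands lie beyond the high-density stress band toward the growth surface.
Dividing by 2 density bands per year: 196 / 2 = 98 years.
1939 − 98 = 1841 CE.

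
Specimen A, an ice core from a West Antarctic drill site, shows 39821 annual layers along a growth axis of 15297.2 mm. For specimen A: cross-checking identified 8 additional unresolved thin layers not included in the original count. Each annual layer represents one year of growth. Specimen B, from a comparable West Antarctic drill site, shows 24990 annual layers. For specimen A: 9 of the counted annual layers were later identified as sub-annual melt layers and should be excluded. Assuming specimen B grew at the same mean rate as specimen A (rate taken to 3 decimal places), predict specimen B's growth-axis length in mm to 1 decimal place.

9596.2 mm

Specimen A: correcting the raw count gives 39821 − 9 + 8 = 39820 true annual layers.
A: Extension rate ≈ 15297.2 / 39820 = 0.384 mm/yr.
B's length ≈ 0.384 × 24990 = 9596.2 mm.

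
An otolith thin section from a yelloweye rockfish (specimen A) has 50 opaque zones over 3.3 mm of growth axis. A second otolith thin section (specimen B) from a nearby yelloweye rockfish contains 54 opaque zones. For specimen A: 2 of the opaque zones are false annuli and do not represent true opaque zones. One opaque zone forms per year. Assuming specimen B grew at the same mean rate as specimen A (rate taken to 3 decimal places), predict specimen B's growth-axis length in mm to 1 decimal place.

3.7 mm

Specimen A: correcting the raw count gives 50 − 2 = 48 true opaque zones.
A: Extension rate ≈ 3.3 / 48 = 0.069 mm per year.
B's length ≈ 0.069 × 54 = 3.7 mm.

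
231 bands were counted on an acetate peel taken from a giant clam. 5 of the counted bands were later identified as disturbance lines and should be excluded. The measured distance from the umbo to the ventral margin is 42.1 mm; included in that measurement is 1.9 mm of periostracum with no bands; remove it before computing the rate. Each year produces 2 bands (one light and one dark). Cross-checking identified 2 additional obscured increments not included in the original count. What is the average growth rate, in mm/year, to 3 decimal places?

0.353 mm/year

Adjusted count: 231 − 5 + 2 = 228 bands.
With 2 bands per year, 228 / 2 = 114 years.
The growth record spans 42.1 − 1.9 = 40.2 mm.
Extension rate ≈ 40.2 / 114 = 0.353 mm/year.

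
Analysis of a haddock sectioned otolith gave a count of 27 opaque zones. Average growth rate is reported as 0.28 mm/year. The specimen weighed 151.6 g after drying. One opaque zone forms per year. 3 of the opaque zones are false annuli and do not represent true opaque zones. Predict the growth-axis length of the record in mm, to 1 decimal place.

Correcting the raw count gives 27 − 3 = 24 true opaque zones.
24 years at 0.28 mm/year gives 0.28 × 24 = 6.7 mm.

6.7 mm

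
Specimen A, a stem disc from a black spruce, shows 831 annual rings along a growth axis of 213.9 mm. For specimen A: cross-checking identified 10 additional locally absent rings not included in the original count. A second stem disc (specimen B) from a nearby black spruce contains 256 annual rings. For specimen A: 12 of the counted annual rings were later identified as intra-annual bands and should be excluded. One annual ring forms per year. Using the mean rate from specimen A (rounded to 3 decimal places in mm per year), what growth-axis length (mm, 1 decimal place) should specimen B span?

Specimen A: after corrections the count is 831 − 12 + 10 = 829 annual rings.
A: Extension rate ≈ 213.9 / 829 = 0.258 mm/year.
Length of B = 0.258 × 256 = 66.0 mm.

66.0 mm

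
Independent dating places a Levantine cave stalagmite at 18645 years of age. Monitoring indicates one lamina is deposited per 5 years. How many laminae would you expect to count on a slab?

3729 laminae

One lamina every 5 years means 18645 / 5 = 3729 laminae.
So 3729 laminae should be present.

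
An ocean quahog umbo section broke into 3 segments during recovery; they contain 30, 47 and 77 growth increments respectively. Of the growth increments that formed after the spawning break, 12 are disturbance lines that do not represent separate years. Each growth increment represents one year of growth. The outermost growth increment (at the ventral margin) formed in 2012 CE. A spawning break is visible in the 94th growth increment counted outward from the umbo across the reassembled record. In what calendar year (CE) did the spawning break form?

Total growth increments = 30 + 47 + 77 = 154.
The spawning break sits at growth increment 94 from the umbo, so 154 − 94 = 60 growth increments formed after it.
Removing the 12 false growth increments leaves 60 − 12 = 48 true growth increments beyond the spawning break.
Counting back 48 years from 2012 CE places the spawning break in 2012 − 48 = 1964 CE.

1964 CE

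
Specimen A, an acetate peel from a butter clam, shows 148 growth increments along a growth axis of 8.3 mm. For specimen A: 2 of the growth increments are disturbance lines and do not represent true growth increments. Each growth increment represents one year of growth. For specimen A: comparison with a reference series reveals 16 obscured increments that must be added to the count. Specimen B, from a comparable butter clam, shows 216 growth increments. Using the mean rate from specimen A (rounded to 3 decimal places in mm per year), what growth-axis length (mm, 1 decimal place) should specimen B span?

Specimen A: correcting the raw count gives 148 − 2 + 16 = 162 true growth increments.
A: Extension rate ≈ 8.3 / 162 = 0.051 mm per year.
For B, 0.051 mm/year × 216 years = 11.0 mm.

11.0 mm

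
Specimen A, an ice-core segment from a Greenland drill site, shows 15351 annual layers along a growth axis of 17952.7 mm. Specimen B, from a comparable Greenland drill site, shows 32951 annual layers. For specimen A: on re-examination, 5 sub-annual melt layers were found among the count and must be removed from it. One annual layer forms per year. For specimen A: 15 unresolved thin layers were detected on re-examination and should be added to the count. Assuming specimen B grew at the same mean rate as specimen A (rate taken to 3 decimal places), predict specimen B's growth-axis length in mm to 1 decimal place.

38519.7 mm

Specimen A: adjusted count: 15351 − 5 + 15 = 15361 annual layers.
A: Mean rate = 17952.7 mm / 15361 years ≈ 1.169 mm per year.
Length of B = 1.169 × 32951 = 38519.7 mm.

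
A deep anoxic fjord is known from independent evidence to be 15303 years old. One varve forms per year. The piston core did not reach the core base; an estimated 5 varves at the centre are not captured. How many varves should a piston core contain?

One varve per year gives 15303 varves over 15303 years.
15303 − 5 missed = 15298 varves expected in the prepared section.

15298 varves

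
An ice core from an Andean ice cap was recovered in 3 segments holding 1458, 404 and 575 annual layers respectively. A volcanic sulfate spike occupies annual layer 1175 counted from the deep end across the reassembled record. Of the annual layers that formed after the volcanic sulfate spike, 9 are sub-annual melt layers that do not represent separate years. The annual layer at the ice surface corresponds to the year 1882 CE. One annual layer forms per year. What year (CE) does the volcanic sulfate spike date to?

629 CE

Total annual layers = 1458 + 404 + 575 = 2437.
2437 − 1175 = 1262 annual layers lie beyond the volcanic sulfate spike toward the ice surface.
1262 − 9 false = 1253 true annual layers after the volcanic sulfate spike.
1882 − 1253 = 629 CE.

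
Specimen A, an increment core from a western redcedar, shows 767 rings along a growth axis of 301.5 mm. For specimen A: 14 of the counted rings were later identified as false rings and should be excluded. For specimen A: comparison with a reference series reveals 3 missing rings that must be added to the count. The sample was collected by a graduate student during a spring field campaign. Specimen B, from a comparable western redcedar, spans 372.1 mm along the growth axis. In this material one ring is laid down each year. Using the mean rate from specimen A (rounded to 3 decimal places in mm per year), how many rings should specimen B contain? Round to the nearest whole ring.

Specimen A: correcting the raw count gives 767 − 14 + 3 = 756 true rings.
A: Extension rate ≈ 301.5 / 756 = 0.399 mm/year.
B spans 372.1 / 0.399 = 932.58 years ≈ 933 rings.

933 rings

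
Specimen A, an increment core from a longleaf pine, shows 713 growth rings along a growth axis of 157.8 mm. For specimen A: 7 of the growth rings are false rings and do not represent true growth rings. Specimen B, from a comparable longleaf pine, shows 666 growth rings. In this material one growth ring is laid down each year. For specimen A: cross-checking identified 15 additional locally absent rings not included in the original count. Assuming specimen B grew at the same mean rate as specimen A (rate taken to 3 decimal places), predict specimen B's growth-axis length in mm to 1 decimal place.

Specimen A: adjusted count: 713 − 7 + 15 = 721 growth rings.
A: 157.8 mm over 721 years gives 157.8 / 721 ≈ 0.219 mm/year.
For B, 0.219 mm/year × 666 years = 145.9 mm.

145.9 mm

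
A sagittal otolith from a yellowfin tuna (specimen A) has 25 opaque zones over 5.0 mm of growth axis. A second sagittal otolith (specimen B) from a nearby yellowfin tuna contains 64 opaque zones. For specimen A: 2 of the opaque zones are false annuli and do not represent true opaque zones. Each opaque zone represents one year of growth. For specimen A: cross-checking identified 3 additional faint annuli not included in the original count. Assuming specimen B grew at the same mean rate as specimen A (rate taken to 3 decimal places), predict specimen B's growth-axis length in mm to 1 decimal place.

Specimen A: after corrections the count is 25 − 2 + 3 = 26 opaque zones.
A: Mean rate = 5.0 mm / 26 years ≈ 0.192 mm per year.
For B, 0.192 mm/year × 64 years = 12.3 mm.

12.3 mm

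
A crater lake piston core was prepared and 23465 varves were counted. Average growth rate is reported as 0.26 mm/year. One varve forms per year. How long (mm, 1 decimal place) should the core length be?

6100.9 mm

The record spans 23465 years at 0.26 mm per year.
Predicted length = 0.26 mm/year × 23465 years = 6100.9 mm.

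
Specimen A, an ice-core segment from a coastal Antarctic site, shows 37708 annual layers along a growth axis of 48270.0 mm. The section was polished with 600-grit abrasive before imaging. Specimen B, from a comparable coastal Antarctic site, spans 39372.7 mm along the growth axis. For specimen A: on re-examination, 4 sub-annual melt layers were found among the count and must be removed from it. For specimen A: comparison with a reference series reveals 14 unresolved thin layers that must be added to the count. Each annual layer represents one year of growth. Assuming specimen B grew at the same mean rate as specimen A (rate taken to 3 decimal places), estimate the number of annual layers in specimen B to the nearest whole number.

30760 annual layers

Specimen A: correcting the raw count gives 37708 − 4 + 14 = 37718 true annual layers.
A: 48270.0 mm over 37718 years gives 48270.0 / 37718 ≈ 1.280 mm/yr.
For B, 39372.7 / 1.280 = 30759.92 years ≈ 30760 annual layers.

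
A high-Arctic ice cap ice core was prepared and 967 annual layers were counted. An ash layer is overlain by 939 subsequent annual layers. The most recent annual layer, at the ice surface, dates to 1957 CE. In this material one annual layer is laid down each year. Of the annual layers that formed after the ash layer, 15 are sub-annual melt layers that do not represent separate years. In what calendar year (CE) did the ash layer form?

1033 CE

939 annual layers post-date the ash layer.
939 − 15 false = 924 true annual layers after the ash layer.
The annual layer at the ice surface is 1957 CE, so the ash layer dates to 1957 − 924 = 1033 CE.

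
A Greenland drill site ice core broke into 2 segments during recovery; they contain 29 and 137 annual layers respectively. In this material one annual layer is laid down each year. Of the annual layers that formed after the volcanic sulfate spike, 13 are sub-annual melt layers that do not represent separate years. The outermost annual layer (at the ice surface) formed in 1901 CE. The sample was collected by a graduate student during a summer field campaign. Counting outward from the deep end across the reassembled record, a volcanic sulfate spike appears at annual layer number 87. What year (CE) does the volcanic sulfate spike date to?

Total annual layers = 29 + 137 = 166.
Between annual layer 87 and the ice surface there are 166 − 87 = 79 annual layers.
79 − 13 false = 66 true annual layers after the volcanic sulfate spike.
1901 − 66 = 1835 CE.

1835 CE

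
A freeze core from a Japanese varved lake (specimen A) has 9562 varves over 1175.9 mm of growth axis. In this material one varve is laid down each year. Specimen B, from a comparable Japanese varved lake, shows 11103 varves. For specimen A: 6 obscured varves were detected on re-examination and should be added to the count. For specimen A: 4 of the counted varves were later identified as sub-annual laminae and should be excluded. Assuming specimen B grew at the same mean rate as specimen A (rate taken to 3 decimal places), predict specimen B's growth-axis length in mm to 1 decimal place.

Specimen A: true varve count = 9562 − 4 + 6 = 9564.
A: 1175.9 mm over 9564 years gives 1175.9 / 9564 ≈ 0.123 mm/year.
For B, 0.123 mm/year × 11103 years = 1365.7 mm.

1365.7 mm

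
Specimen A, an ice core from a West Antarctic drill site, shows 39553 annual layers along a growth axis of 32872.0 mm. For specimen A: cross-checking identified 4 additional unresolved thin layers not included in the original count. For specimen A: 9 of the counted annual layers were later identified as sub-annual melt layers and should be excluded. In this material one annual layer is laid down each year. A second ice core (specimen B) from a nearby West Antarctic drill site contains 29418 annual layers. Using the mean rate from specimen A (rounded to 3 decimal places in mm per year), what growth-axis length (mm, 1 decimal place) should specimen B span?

24446.4 mm

Specimen A: correcting the raw count gives 39553 − 9 + 4 = 39548 true annual layers.
A: Extension rate ≈ 32872.0 / 39548 = 0.831 mm/yr.
Length of B = 0.831 × 29418 = 24446.4 mm.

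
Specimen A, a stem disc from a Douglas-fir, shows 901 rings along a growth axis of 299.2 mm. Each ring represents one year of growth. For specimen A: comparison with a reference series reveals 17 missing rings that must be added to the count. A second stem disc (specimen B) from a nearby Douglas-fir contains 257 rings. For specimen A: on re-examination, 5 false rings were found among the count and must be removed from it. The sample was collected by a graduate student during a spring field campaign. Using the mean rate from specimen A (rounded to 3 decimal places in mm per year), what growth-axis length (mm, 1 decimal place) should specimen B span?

Specimen A: adjusted count: 901 − 5 + 17 = 913 rings.
A: Extension rate ≈ 299.2 / 913 = 0.328 mm per year.
B's length ≈ 0.328 × 257 = 84.3 mm.

84.3 mm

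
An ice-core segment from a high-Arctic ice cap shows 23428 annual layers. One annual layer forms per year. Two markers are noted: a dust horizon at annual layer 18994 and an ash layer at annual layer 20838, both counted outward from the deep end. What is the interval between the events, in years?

20838 − 18994 = 1844 annual layers lie between the two events.
One annual layer per year makes the interval 1844 years.

1844 years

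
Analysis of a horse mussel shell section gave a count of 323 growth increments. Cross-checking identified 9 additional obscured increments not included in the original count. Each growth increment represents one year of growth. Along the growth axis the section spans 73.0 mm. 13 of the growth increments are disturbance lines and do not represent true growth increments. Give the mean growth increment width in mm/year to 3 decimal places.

0.229 mm/year

Adjusted count: 323 − 13 + 9 = 319 growth increments.
Mean rate = 73.0 mm / 319 years ≈ 0.229 mm/year.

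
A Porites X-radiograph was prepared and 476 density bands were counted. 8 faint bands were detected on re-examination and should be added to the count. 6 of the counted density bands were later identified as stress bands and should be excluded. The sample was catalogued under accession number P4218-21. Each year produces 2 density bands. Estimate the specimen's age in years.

Adjusted count: 476 − 6 + 8 = 478 density bands.
Dividing by 2 density bands per year: 478 / 2 = 239 years.

239 years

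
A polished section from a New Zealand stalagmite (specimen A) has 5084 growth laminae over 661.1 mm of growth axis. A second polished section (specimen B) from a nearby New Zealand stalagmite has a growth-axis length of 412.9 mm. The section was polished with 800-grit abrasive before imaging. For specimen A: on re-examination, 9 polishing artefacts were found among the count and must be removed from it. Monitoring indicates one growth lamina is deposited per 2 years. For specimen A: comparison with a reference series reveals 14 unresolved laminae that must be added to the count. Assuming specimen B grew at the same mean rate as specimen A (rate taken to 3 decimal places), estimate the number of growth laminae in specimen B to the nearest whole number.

Specimen A: after corrections the count is 5084 − 9 + 14 = 5089 growth laminae.
Specimen A: multiplying by 2 years per growth lamina: 5089 × 2 = 10178 years.
A: 661.1 mm over 10178 years gives 661.1 / 10178 ≈ 0.065 mm/yr.
B spans 412.9 / 0.065 = 6352.31 years; at 2 years per growth lamina that is 6352.31 / 2 ≈ 3176 growth laminae.

3176 growth laminae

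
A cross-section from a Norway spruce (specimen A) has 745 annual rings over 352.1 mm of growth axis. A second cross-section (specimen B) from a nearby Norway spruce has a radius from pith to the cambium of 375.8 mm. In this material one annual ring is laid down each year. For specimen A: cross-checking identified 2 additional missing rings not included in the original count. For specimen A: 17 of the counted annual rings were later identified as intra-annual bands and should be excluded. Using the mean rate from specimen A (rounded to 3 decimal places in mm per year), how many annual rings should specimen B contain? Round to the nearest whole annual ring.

Specimen A: true annual ring count = 745 − 17 + 2 = 730.
A: Extension rate ≈ 352.1 / 730 = 0.482 mm/year.
Specimen B: 375.8 mm / 0.482 mm per year = 779.67 years ≈ 780 annual rings.

780 annual rings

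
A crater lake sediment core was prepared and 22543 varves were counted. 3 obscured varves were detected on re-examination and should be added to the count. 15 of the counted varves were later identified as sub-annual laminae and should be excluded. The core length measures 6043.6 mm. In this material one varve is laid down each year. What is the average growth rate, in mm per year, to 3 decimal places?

0.268 mm per year

True varve count = 22543 − 15 + 3 = 22531.
Extension rate ≈ 6043.6 / 22531 = 0.268 mm per year.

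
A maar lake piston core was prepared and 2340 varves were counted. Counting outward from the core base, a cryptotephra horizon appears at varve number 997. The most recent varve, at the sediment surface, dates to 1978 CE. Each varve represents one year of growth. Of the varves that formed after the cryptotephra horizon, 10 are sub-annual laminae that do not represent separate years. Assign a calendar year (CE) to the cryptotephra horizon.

645 CE

Between varve 997 and the sediment surface there are 2340 − 997 = 1343 varves.
1343 − 10 false = 1333 true varves after the cryptotephra horizon.
1978 − 1333 = 645 CE.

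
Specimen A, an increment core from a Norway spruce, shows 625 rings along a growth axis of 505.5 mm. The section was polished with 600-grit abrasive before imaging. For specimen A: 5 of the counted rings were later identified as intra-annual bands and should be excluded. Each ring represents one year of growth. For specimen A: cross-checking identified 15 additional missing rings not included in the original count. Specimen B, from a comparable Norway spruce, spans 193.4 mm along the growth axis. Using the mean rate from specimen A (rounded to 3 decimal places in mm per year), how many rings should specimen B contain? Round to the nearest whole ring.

Specimen A: correcting the raw count gives 625 − 5 + 15 = 635 true rings.
A: Extension rate ≈ 505.5 / 635 = 0.796 mm per year.
B spans 193.4 / 0.796 = 242.96 years ≈ 243 rings.

243 rings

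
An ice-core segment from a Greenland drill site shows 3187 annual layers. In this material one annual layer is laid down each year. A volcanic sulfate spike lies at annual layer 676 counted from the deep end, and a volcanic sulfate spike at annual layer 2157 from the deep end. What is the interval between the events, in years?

1481 years

Separation: 2157 − 676 = 1481 annual layers.
One annual layer per year makes the interval 1481 years.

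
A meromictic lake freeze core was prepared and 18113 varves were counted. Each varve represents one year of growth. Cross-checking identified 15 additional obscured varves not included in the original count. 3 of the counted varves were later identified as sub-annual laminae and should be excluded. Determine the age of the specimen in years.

18125 years

Correcting the raw count gives 18113 − 3 + 15 = 18125 true varves.
At one varve per year, that is 18125 years.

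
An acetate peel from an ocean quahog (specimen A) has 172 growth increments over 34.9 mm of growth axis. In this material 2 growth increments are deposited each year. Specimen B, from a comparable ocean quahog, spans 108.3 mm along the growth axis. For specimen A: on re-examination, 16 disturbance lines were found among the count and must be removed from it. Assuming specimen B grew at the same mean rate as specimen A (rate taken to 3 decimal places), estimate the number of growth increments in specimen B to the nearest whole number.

485 growth increments

Specimen A: true growth increment count = 172 − 16 = 156.
Specimen A: with 2 growth increments per year, 156 / 2 = 78 years.
A: Extension rate ≈ 34.9 / 78 = 0.447 mm/yr.
For B, 108.3 / 0.447 = 242.28 years; at 2 growth increments per year that is 242.28 × 2 ≈ 485 growth increments.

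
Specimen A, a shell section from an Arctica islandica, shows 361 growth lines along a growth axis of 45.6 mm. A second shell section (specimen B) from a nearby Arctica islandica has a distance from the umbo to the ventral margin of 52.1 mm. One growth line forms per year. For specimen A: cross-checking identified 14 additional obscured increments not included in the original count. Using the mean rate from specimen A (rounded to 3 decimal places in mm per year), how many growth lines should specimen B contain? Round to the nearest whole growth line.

427 growth lines

Specimen A: after corrections the count is 361 + 14 = 375 growth lines.
A: Mean rate = 45.6 mm / 375 years ≈ 0.122 mm/yr.
Specimen B: 52.1 mm / 0.122 mm per year = 427.05 years ≈ 427 growth lines.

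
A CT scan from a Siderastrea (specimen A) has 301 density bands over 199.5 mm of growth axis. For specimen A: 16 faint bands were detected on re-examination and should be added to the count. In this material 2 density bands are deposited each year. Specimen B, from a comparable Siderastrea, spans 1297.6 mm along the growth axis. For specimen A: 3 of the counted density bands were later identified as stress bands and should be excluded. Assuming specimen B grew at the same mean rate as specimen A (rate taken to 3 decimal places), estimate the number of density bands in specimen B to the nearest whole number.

Specimen A: correcting the raw count gives 301 − 3 + 16 = 314 true density bands.
Specimen A: 314 density bands at 2 per year is 314 / 2 = 157 years.
A: 199.5 mm over 157 years gives 199.5 / 157 ≈ 1.271 mm per year.
B spans 1297.6 / 1.271 = 1020.93 years; at 2 density bands per year that is 1020.93 × 2 ≈ 2042 density bands.

2042 density bands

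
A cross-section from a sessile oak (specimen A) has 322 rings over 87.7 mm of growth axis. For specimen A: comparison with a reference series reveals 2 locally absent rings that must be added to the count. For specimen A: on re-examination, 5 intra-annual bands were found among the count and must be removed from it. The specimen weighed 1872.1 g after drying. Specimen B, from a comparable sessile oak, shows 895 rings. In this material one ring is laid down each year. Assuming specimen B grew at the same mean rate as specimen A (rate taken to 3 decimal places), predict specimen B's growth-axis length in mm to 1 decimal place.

Specimen A: after corrections the count is 322 − 5 + 2 = 319 rings.
A: 87.7 mm over 319 years gives 87.7 / 319 ≈ 0.275 mm/year.
For B, 0.275 mm/year × 895 years = 246.1 mm.

246.1 mm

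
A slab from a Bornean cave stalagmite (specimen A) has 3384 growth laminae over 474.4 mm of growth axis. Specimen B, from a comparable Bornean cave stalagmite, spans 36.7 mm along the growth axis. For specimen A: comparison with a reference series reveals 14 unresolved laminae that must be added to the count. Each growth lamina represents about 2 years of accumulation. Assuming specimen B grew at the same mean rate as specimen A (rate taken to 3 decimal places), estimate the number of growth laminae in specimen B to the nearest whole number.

262 growth laminae

Specimen A: adjusted count: 3384 + 14 = 3398 growth laminae.
Specimen A: multiplying by 2 years per growth lamina: 3398 × 2 = 6796 years.
A: Extension rate ≈ 474.4 / 6796 = 0.070 mm/yr.
Specimen B: 36.7 mm / 0.070 mm per year = 524.29 years; at 2 years per growth lamina that is 524.29 / 2 ≈ 262 growth laminae.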